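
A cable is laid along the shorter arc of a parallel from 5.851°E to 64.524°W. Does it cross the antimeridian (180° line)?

Signed shortest Δλ = ((-64.524 − 5.851 + 180) mod 360) − 180 = -70.375°.
Going west by 70.375° from +5.851° reaches -64.524° without touching 180°.

No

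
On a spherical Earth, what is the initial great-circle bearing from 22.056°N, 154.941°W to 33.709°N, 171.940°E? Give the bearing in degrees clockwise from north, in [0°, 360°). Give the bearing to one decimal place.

Δλ = 171.940 − -154.941 = 326.881°; wrapped into (−180°, 180°]: -33.119°.
θ = atan2( sin Δλ · cos φ₂ , cos φ₁ · sin φ₂ − sin φ₁ · cos φ₂ · cos Δλ )
  = atan2(-0.45452, 0.25273) = -60.924° → normalised to [0°, 360°): 299.076°.

299.1°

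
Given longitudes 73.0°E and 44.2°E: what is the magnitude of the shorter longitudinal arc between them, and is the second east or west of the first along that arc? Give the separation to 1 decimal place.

Raw difference: 44.2 − 73.0 = -28.8°.
Normalise into (−180°, 180°]: -28.8° stays -28.8°.
Negative ⇒ the second point lies to the west; separation 28.8°.

28.8° west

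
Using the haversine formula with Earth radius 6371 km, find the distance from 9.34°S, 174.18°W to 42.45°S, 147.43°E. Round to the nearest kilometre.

5242 km

Δλ = 147.43 − -174.18 = 321.61°; wrapped into (−180°, 180°]: -38.39°.
Δφ = -42.45 − -9.34 = -33.11°.
a = sin²(Δφ/2) + cos φ₁ · cos φ₂ · sin²(Δλ/2) = 0.159894.
c = 2·atan2(√a, √(1−a)) = 0.82274 rad → d = 6371·c ≈ 5241.70 km.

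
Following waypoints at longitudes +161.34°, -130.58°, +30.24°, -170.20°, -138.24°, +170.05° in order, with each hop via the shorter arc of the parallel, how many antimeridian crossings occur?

Leg 1: +161.34° → -130.58°, shortest Δλ = 68.08° (east) — crosses 180°.
Leg 2: -130.58° → +30.24°, shortest Δλ = 160.82° (east) — does not cross 180°.
Leg 3: +30.24° → -170.20°, shortest Δλ = 159.56° (east) — crosses 180°.
Leg 4: -170.20° → -138.24°, shortest Δλ = 31.96° (east) — does not cross 180°.
Leg 5: -138.24° → +170.05°, shortest Δλ = -51.71° (west) — crosses 180°.
Total crossings: 3.

3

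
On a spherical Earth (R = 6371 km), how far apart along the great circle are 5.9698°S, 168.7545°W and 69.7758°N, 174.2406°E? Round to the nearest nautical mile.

4601 nmi

Δλ = 174.2406 − -168.7545 = 342.9951°; wrapped into (−180°, 180°]: -17.0049°.
Δφ = 69.7758 − -5.9698 = 75.7456°.
a = sin²(Δφ/2) + cos φ₁ · cos φ₂ · sin²(Δλ/2) = 0.384402.
c = 2·atan2(√a, √(1−a)) = 1.33749 rad → d = 6371·c ≈ 8521.15 km ≈ 4601.05 nmi.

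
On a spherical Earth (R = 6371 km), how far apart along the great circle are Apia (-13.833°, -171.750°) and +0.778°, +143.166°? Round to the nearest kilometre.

5224 km

Δλ = 143.166 − -171.750 = 314.916°; wrapped into (−180°, 180°]: -45.084°.
Δφ = 0.778 − -13.833 = 14.611°.
a = sin²(Δφ/2) + cos φ₁ · cos φ₂ · sin²(Δλ/2) = 0.158859.
c = 2·atan2(√a, √(1−a)) = 0.81992 rad → d = 6371·c ≈ 5223.70 km.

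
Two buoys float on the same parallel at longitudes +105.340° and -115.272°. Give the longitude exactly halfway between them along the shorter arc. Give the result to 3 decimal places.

+175.034°

Signed shortest Δλ from +105.340° to -115.272° is +139.388°.
Midpoint longitude = +105.340° + (+139.388°)/2 = +105.340° + 69.694° = +175.034°.
(The naïve average (+105.340 + -115.272)/2 = -4.966° is on the wrong side of the globe.)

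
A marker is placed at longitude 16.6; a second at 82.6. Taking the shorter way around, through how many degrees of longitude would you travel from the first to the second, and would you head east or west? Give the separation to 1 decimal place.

66.0° east

Raw difference: 82.6 − 16.6 = 66.0°.
Normalise into (−180°, 180°]: 66.0° stays 66.0°.
Positive ⇒ the second point lies to the east; separation 66.0°.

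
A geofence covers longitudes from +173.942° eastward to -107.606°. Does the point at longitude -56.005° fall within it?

No

Band width going east from +173.942° to -107.606°: ((-107.606 − 173.942) mod 360) = 78.452°.
Offset of -56.005° east of the west edge: ((-56.005 − 173.942) mod 360) = 130.053°.
130.053° > 78.452° ⇒ outside.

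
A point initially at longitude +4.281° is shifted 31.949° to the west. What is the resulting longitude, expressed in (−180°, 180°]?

Start at +4.281°; shift −31.949° → -27.668°.
-27.668° already lies in (−180°, 180°].

-27.668°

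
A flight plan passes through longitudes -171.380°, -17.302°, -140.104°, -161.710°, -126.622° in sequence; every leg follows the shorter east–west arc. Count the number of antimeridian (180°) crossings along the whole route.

Leg 1: -171.380° → -17.302°, shortest Δλ = 154.078° (east) — does not cross 180°.
Leg 2: -17.302° → -140.104°, shortest Δλ = -122.802° (west) — does not cross 180°.
Leg 3: -140.104° → -161.710°, shortest Δλ = -21.606° (west) — does not cross 180°.
Leg 4: -161.710° → -126.622°, shortest Δλ = 35.088° (east) — does not cross 180°.
Total crossings: 0.

0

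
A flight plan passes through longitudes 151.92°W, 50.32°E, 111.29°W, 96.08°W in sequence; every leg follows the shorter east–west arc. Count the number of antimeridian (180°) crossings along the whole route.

1

Leg 1: -151.92° → +50.32°, shortest Δλ = -157.76° (west) — crosses 180°.
Leg 2: +50.32° → -111.29°, shortest Δλ = -161.61° (west) — does not cross 180°.
Leg 3: -111.29° → -96.08°, shortest Δλ = 15.21° (east) — does not cross 180°.
Total crossings: 1.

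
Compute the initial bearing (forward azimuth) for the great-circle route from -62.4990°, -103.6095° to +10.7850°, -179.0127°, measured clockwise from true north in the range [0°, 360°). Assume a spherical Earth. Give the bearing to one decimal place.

Δλ = -179.0127 − -103.6095 = -75.4032°.
θ = atan2( sin Δλ · cos φ₂ , cos φ₁ · sin φ₂ − sin φ₁ · cos φ₂ · cos Δλ )
  = atan2(-0.95063, 0.30600) = -72.157° → normalised to [0°, 360°): 287.843°.

287.8°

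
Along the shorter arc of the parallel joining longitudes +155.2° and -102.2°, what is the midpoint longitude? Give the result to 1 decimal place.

-153.5°

Signed shortest Δλ from +155.2° to -102.2° is +102.6°.
Midpoint longitude = +155.2° + (+102.6°)/2 = +155.2° + 51.3° = +206.5°.
Normalise into (−180°, 180°]: -153.5°.
(The naïve average (+155.2 + -102.2)/2 = 26.5° is on the wrong side of the globe.)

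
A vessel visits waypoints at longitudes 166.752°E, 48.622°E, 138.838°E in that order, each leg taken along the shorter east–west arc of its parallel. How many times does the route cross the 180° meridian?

Leg 1: +166.752° → +48.622°, shortest Δλ = -118.13° (west) — does not cross 180°.
Leg 2: +48.622° → +138.838°, shortest Δλ = 90.216° (east) — does not cross 180°.
Total crossings: 0.

0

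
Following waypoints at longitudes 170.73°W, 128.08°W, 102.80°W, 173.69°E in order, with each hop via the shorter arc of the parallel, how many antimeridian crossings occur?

Leg 1: -170.73° → -128.08°, shortest Δλ = 42.65° (east) — does not cross 180°.
Leg 2: -128.08° → -102.80°, shortest Δλ = 25.28° (east) — does not cross 180°.
Leg 3: -102.80° → +173.69°, shortest Δλ = -83.51° (west) — crosses 180°.
Total crossings: 1.

1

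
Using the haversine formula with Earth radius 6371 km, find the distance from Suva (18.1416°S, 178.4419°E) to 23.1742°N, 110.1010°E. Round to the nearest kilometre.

8725 km

Δλ = 110.1010 − 178.4419 = -68.3409°.
Δφ = 23.1742 − -18.1416 = 41.3158°.
a = sin²(Δφ/2) + cos φ₁ · cos φ₂ · sin²(Δλ/2) = 0.400048.
c = 2·atan2(√a, √(1−a)) = 1.36954 rad → d = 6371·c ≈ 8725.31 km.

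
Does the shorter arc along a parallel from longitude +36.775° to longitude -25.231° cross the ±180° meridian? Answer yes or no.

Signed shortest Δλ = ((-25.231 − 36.775 + 180) mod 360) − 180 = -62.006°.
Going west by 62.006° from +36.775° reaches -25.231° without touching 180°.

No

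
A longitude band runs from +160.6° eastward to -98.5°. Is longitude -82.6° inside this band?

Band width going east from +160.6° to -98.5°: ((-98.5 − 160.6) mod 360) = 100.9°.
Offset of -82.6° east of the west edge: ((-82.6 − 160.6) mod 360) = 116.8°.
116.8° > 100.9° ⇒ outside.

No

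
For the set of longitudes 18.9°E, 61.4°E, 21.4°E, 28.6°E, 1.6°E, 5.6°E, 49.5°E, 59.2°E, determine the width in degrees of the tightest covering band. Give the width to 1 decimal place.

59.8°

Sort the longitudes: +1.6°, +5.6°, +18.9°, +21.4°, +28.6°, +49.5°, +59.2°, +61.4°.
Eastward gaps between consecutive values (wrapping around): 4.0°, 13.3°, 2.5°, 7.2°, 20.9°, 9.7°, 2.2°, 300.2°.
Largest gap = 300.2° ⇒ minimal covering band is its complement: 360° − 300.2° = 59.8°.
Band runs from +1.6° eastward to +61.4°.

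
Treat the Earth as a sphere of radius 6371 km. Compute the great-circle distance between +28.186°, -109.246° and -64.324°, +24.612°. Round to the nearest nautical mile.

Δλ = 24.612 − -109.246 = 133.858°.
Δφ = -64.324 − 28.186 = -92.510°.
a = sin²(Δφ/2) + cos φ₁ · cos φ₂ · sin²(Δλ/2) = 0.845153.
c = 2·atan2(√a, √(1−a)) = 2.33271 rad → d = 6371·c ≈ 14861.69 km ≈ 8024.67 nmi.

8025 nmi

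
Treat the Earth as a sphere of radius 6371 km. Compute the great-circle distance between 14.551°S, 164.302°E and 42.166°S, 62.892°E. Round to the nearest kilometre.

9837 km

Δλ = 62.892 − 164.302 = -101.410°.
Δφ = -42.166 − -14.551 = -27.615°.
a = sin²(Δφ/2) + cos φ₁ · cos φ₂ · sin²(Δλ/2) = 0.486637.
c = 2·atan2(√a, √(1−a)) = 1.54407 rad → d = 6371·c ≈ 9837.25 km.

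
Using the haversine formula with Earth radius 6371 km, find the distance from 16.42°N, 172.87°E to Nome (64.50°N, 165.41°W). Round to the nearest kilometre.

Δλ = -165.41 − 172.87 = -338.28°; wrapped into (−180°, 180°]: 21.72°.
Δφ = 64.50 − 16.42 = 48.08°.
a = sin²(Δφ/2) + cos φ₁ · cos φ₂ · sin²(Δλ/2) = 0.180613.
c = 2·atan2(√a, √(1−a)) = 0.87789 rad → d = 6371·c ≈ 5593.05 km.

5593 km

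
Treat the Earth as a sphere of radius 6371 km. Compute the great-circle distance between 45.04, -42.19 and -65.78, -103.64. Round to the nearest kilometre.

Δλ = -103.64 − -42.19 = -61.45°.
Δφ = -65.78 − 45.04 = -110.82°.
a = sin²(Δφ/2) + cos φ₁ · cos φ₂ · sin²(Δλ/2) = 0.753387.
c = 2·atan2(√a, √(1−a)) = 2.10223 rad → d = 6371·c ≈ 13393.33 km.

13393 km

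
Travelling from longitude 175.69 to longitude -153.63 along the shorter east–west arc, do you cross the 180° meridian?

Naïve |-153.63 − 175.69| = 329.32° > 180°, so the shorter arc goes the other way round — across 180°.
Signed shortest Δλ = ((-153.63 − 175.69 + 180) mod 360) − 180 = 30.68°.
Going east by 30.68° from +175.69° passes through 180° before reaching -153.63°.

Yes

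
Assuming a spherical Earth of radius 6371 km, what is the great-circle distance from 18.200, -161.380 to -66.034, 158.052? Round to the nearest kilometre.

9958 km

Δλ = 158.052 − -161.380 = 319.432°; wrapped into (−180°, 180°]: -40.568°.
Δφ = -66.034 − 18.200 = -84.234°.
a = sin²(Δφ/2) + cos φ₁ · cos φ₂ · sin²(Δλ/2) = 0.496142.
c = 2·atan2(√a, √(1−a)) = 1.56308 rad → d = 6371·c ≈ 9958.39 km.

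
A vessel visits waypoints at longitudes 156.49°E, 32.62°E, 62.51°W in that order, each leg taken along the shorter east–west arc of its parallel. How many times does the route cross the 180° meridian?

Leg 1: +156.49° → +32.62°, shortest Δλ = -123.87° (west) — does not cross 180°.
Leg 2: +32.62° → -62.51°, shortest Δλ = -95.13° (west) — does not cross 180°.
Total crossings: 0.

0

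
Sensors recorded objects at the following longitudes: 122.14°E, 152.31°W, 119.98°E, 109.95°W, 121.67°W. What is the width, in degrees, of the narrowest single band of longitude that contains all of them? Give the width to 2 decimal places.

130.07°

Sort the longitudes: -152.31°, -121.67°, -109.95°, +119.98°, +122.14°.
Eastward gaps between consecutive values (wrapping around): 30.64°, 11.72°, 229.93°, 2.16°, 85.55°.
Largest gap = 229.93° ⇒ minimal covering band is its complement: 360° − 229.93° = 130.07°.
Band runs from +119.98° eastward to -109.95°, crossing the antimeridian.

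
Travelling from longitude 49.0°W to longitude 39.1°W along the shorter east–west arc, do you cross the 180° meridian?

Signed shortest Δλ = ((-39.1 − -49.0 + 180) mod 360) − 180 = 9.9°.
Going east by 9.9° from -49.0° reaches -39.1° without touching 180°.

No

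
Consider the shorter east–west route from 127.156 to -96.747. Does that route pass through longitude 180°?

Naïve |-96.747 − 127.156| = 223.903° > 180°, so the shorter arc goes the other way round — across 180°.
Signed shortest Δλ = ((-96.747 − 127.156 + 180) mod 360) − 180 = 136.097°.
Going east by 136.097° from +127.156° passes through 180° before reaching -96.747°.

Yes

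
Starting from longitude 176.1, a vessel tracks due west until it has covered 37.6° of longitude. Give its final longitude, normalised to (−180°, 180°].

Start at +176.1°; shift −37.6° → +138.5°.
+138.5° already lies in (−180°, 180°].

+138.5°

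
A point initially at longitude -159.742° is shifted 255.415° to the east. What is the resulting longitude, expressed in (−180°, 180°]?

Start at -159.742°; shift +255.415° → +95.673°.
+95.673° already lies in (−180°, 180°].

+95.673°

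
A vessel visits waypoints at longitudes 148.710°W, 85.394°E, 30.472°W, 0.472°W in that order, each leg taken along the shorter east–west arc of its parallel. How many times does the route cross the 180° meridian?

1

Leg 1: -148.710° → +85.394°, shortest Δλ = -125.896° (west) — crosses 180°.
Leg 2: +85.394° → -30.472°, shortest Δλ = -115.866° (west) — does not cross 180°.
Leg 3: -30.472° → -0.472°, shortest Δλ = 30.0° (east) — does not cross 180°.
Total crossings: 1.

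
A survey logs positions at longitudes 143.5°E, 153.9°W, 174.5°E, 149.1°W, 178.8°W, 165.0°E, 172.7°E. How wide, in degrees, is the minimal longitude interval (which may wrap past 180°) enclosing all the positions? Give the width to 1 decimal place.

67.4°

Sort the longitudes: -178.8°, -153.9°, -149.1°, +143.5°, +165.0°, +172.7°, +174.5°.
Eastward gaps between consecutive values (wrapping around): 24.9°, 4.8°, 292.6°, 21.5°, 7.7°, 1.8°, 6.7°.
Largest gap = 292.6° ⇒ minimal covering band is its complement: 360° − 292.6° = 67.4°.
Band runs from +143.5° eastward to -149.1°, crossing the antimeridian.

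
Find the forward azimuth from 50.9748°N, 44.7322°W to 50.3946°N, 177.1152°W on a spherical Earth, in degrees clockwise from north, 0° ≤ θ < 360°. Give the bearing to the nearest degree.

Δλ = -177.1152 − -44.7322 = -132.3830°.
θ = atan2( sin Δλ · cos φ₂ , cos φ₁ · sin φ₂ − sin φ₁ · cos φ₂ · cos Δλ )
  = atan2(-0.47089, 0.81897) = -29.898° → normalised to [0°, 360°): 330.102°.

330°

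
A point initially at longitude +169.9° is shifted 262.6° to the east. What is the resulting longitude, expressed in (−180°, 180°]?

Start at +169.9°; shift +262.6° → +432.5°.
+432.5° lies outside (−180°, 180°]; subtract 360° → +72.5°.

+72.5°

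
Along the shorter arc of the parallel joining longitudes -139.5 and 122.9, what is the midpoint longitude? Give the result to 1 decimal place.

Signed shortest Δλ from -139.5° to +122.9° is -97.6°.
Midpoint longitude = -139.5° + (-97.6°)/2 = -139.5° − 48.8° = -188.3°.
Normalise into (−180°, 180°]: +171.7°.
(The naïve average (-139.5 + +122.9)/2 = -8.3° is on the wrong side of the globe.)

+171.7°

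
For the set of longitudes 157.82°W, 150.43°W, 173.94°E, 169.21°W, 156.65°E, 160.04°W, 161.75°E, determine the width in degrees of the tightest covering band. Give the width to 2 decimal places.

52.92°

Sort the longitudes: -169.21°, -160.04°, -157.82°, -150.43°, +156.65°, +161.75°, +173.94°.
Eastward gaps between consecutive values (wrapping around): 9.17°, 2.22°, 7.39°, 307.08°, 5.10°, 12.19°, 16.85°.
Largest gap = 307.08° ⇒ minimal covering band is its complement: 360° − 307.08° = 52.92°.
Band runs from +156.65° eastward to -150.43°, crossing the antimeridian.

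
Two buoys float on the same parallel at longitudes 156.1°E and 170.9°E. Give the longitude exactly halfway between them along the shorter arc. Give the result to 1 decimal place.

Signed shortest Δλ from +156.1° to +170.9° is +14.8°.
Midpoint longitude = +156.1° + (+14.8°)/2 = +156.1° + 7.4° = +163.5°.

163.5°E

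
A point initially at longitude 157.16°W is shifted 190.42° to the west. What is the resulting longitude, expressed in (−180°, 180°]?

12.42°E

Start at -157.16°; shift −190.42° → -347.58°.
-347.58° lies outside (−180°, 180°]; add 360° → +12.42°.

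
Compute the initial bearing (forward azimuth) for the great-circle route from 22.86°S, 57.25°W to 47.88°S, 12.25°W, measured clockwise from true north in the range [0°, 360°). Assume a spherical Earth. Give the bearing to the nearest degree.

Δλ = -12.25 − -57.25 = 45.00°.
θ = atan2( sin Δλ · cos φ₂ , cos φ₁ · sin φ₂ − sin φ₁ · cos φ₂ · cos Δλ )
  = atan2(0.47425, -0.49925) = 136.471° → normalised to [0°, 360°): 136.471°.

136°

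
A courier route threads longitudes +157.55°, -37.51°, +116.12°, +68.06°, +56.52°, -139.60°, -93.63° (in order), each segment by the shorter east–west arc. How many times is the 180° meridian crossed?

Leg 1: +157.55° → -37.51°, shortest Δλ = 164.94° (east) — crosses 180°.
Leg 2: -37.51° → +116.12°, shortest Δλ = 153.63° (east) — does not cross 180°.
Leg 3: +116.12° → +68.06°, shortest Δλ = -48.06° (west) — does not cross 180°.
Leg 4: +68.06° → +56.52°, shortest Δλ = -11.54° (west) — does not cross 180°.
Leg 5: +56.52° → -139.60°, shortest Δλ = 163.88° (east) — crosses 180°.
Leg 6: -139.60° → -93.63°, shortest Δλ = 45.97° (east) — does not cross 180°.
Total crossings: 2.

2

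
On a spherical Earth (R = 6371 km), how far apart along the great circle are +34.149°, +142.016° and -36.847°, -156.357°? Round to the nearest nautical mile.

Δλ = -156.357 − 142.016 = -298.373°; wrapped into (−180°, 180°]: 61.627°.
Δφ = -36.847 − 34.149 = -70.996°.
a = sin²(Δφ/2) + cos φ₁ · cos φ₂ · sin²(Δλ/2) = 0.510957.
c = 2·atan2(√a, √(1−a)) = 1.59271 rad → d = 6371·c ≈ 10147.18 km ≈ 5479.04 nmi.

5479 nmi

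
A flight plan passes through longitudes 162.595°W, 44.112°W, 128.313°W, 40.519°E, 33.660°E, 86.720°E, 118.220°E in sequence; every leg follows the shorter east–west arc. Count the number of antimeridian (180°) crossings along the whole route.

0

Leg 1: -162.595° → -44.112°, shortest Δλ = 118.483° (east) — does not cross 180°.
Leg 2: -44.112° → -128.313°, shortest Δλ = -84.201° (west) — does not cross 180°.
Leg 3: -128.313° → +40.519°, shortest Δλ = 168.832° (east) — does not cross 180°.
Leg 4: +40.519° → +33.660°, shortest Δλ = -6.859° (west) — does not cross 180°.
Leg 5: +33.660° → +86.720°, shortest Δλ = 53.06° (east) — does not cross 180°.
Leg 6: +86.720° → +118.220°, shortest Δλ = 31.5° (east) — does not cross 180°.
Total crossings: 0.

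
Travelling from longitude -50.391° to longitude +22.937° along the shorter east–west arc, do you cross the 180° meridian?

Signed shortest Δλ = ((22.937 − -50.391 + 180) mod 360) − 180 = 73.328°.
Going east by 73.328° from -50.391° reaches +22.937° without touching 180°.

No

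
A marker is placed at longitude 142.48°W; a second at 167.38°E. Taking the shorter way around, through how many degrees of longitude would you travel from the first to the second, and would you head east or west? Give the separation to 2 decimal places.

50.14° west

Raw difference: 167.38 − -142.48 = 309.86°.
Normalise into (−180°, 180°]: 309.86° − 360° = -50.14°.
Negative ⇒ the second point lies to the west; separation 50.14°.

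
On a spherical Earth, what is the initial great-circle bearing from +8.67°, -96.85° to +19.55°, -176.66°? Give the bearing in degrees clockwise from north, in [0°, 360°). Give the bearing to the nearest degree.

288°

Δλ = -176.66 − -96.85 = -79.81°.
θ = atan2( sin Δλ · cos φ₂ , cos φ₁ · sin φ₂ − sin φ₁ · cos φ₂ · cos Δλ )
  = atan2(-0.92749, 0.30567) = -71.759° → normalised to [0°, 360°): 288.241°.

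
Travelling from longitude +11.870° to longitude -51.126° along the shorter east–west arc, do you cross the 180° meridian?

No

Signed shortest Δλ = ((-51.126 − 11.870 + 180) mod 360) − 180 = -62.996°.
Going west by 62.996° from +11.870° reaches -51.126° without touching 180°.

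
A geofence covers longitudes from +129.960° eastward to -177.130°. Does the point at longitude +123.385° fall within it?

No

Band width going east from +129.960° to -177.130°: ((-177.130 − 129.960) mod 360) = 52.910°.
Offset of +123.385° east of the west edge: ((123.385 − 129.960) mod 360) = 353.425°.
353.425° > 52.910° ⇒ outside.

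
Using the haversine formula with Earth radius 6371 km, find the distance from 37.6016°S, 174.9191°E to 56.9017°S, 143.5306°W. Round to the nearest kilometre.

Δλ = -143.5306 − 174.9191 = -318.4497°; wrapped into (−180°, 180°]: 41.5503°.
Δφ = -56.9017 − -37.6016 = -19.3001°.
a = sin²(Δφ/2) + cos φ₁ · cos φ₂ · sin²(Δλ/2) = 0.082532.
c = 2·atan2(√a, √(1−a)) = 0.58278 rad → d = 6371·c ≈ 3712.89 km.

3713 km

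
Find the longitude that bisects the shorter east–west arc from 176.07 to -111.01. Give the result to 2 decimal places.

-147.47°

Signed shortest Δλ from +176.07° to -111.01° is +72.92°.
Midpoint longitude = +176.07° + (+72.92°)/2 = +176.07° + 36.46° = +212.53°.
Normalise into (−180°, 180°]: -147.47°.
(The naïve average (+176.07 + -111.01)/2 = 32.53° is on the wrong side of the globe.)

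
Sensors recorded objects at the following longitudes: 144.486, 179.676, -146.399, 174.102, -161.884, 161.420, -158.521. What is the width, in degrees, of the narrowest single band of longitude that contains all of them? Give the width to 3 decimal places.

69.115°

Sort the longitudes: -161.884°, -158.521°, -146.399°, +144.486°, +161.420°, +174.102°, +179.676°.
Eastward gaps between consecutive values (wrapping around): 3.363°, 12.122°, 290.885°, 16.934°, 12.682°, 5.574°, 18.440°.
Largest gap = 290.885° ⇒ minimal covering band is its complement: 360° − 290.885° = 69.115°.
Band runs from +144.486° eastward to -146.399°, crossing the antimeridian.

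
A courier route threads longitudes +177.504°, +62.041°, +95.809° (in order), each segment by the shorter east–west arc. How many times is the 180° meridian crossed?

0

Leg 1: +177.504° → +62.041°, shortest Δλ = -115.463° (west) — does not cross 180°.
Leg 2: +62.041° → +95.809°, shortest Δλ = 33.768° (east) — does not cross 180°.
Total crossings: 0.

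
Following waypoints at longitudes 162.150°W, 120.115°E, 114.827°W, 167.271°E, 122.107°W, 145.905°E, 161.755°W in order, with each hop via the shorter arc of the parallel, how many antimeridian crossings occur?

6

Leg 1: -162.150° → +120.115°, shortest Δλ = -77.735° (west) — crosses 180°.
Leg 2: +120.115° → -114.827°, shortest Δλ = 125.058° (east) — crosses 180°.
Leg 3: -114.827° → +167.271°, shortest Δλ = -77.902° (west) — crosses 180°.
Leg 4: +167.271° → -122.107°, shortest Δλ = 70.622° (east) — crosses 180°.
Leg 5: -122.107° → +145.905°, shortest Δλ = -91.988° (west) — crosses 180°.
Leg 6: +145.905° → -161.755°, shortest Δλ = 52.34° (east) — crosses 180°.
Total crossings: 6.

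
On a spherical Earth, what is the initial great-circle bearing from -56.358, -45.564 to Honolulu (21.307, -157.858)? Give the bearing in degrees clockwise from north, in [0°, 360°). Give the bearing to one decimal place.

Δλ = -157.858 − -45.564 = -112.294°.
θ = atan2( sin Δλ · cos φ₂ , cos φ₁ · sin φ₂ − sin φ₁ · cos φ₂ · cos Δλ )
  = atan2(-0.86201, -0.09293) = -96.153° → normalised to [0°, 360°): 263.847°.

263.8°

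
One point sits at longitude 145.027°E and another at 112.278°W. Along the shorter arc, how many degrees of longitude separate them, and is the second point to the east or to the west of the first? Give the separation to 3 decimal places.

102.695° east

Raw difference: -112.278 − 145.027 = -257.305°.
Normalise into (−180°, 180°]: -257.305° + 360° = 102.695°.
Positive ⇒ the second point lies to the east; separation 102.695°.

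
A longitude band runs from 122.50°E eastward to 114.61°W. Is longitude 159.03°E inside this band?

Yes

Band width going east from +122.50° to -114.61°: ((-114.61 − 122.50) mod 360) = 122.89°.
Offset of +159.03° east of the west edge: ((159.03 − 122.50) mod 360) = 36.53°.
36.53° ≤ 122.89° ⇒ inside.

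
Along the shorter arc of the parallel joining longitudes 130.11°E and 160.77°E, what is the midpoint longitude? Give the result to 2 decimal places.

145.44°E

Signed shortest Δλ from +130.11° to +160.77° is +30.66°.
Midpoint longitude = +130.11° + (+30.66°)/2 = +130.11° + 15.33° = +145.44°.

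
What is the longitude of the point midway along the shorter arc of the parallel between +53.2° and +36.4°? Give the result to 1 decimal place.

Signed shortest Δλ from +53.2° to +36.4° is -16.8°.
Midpoint longitude = +53.2° + (-16.8°)/2 = +53.2° − 8.4° = +44.8°.

+44.8°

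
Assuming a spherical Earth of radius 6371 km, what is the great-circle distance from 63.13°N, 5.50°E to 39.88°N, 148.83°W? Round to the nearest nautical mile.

Δλ = -148.83 − 5.50 = -154.33°.
Δφ = 39.88 − 63.13 = -23.25°.
a = sin²(Δφ/2) + cos φ₁ · cos φ₂ · sin²(Δλ/2) = 0.370324.
c = 2·atan2(√a, √(1−a)) = 1.30844 rad → d = 6371·c ≈ 8336.10 km ≈ 4501.13 nmi.

4501 nmi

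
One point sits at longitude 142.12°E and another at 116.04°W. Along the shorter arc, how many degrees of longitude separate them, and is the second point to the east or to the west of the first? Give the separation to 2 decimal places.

Raw difference: -116.04 − 142.12 = -258.16°.
Normalise into (−180°, 180°]: -258.16° + 360° = 101.84°.
Positive ⇒ the second point lies to the east; separation 101.84°.

101.84° east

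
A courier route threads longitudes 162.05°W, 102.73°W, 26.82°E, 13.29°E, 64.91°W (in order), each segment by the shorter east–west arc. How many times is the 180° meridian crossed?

0

Leg 1: -162.05° → -102.73°, shortest Δλ = 59.32° (east) — does not cross 180°.
Leg 2: -102.73° → +26.82°, shortest Δλ = 129.55° (east) — does not cross 180°.
Leg 3: +26.82° → +13.29°, shortest Δλ = -13.53° (west) — does not cross 180°.
Leg 4: +13.29° → -64.91°, shortest Δλ = -78.2° (west) — does not cross 180°.
Total crossings: 0.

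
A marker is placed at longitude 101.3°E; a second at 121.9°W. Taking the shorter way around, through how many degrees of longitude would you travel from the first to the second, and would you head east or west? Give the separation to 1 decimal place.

Raw difference: -121.9 − 101.3 = -223.2°.
Normalise into (−180°, 180°]: -223.2° + 360° = 136.8°.
Positive ⇒ the second point lies to the east; separation 136.8°.

136.8° east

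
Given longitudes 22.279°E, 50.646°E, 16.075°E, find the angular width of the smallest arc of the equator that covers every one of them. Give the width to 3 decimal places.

34.571°

Sort the longitudes: +16.075°, +22.279°, +50.646°.
Eastward gaps between consecutive values (wrapping around): 6.204°, 28.367°, 325.429°.
Largest gap = 325.429° ⇒ minimal covering band is its complement: 360° − 325.429° = 34.571°.
Band runs from +16.075° eastward to +50.646°.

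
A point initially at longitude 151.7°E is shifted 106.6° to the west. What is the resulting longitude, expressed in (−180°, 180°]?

Start at +151.7°; shift −106.6° → +45.1°.
+45.1° already lies in (−180°, 180°].

45.1°E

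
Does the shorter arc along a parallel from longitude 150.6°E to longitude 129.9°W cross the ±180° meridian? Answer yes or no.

Naïve |-129.9 − 150.6| = 280.5° > 180°, so the shorter arc goes the other way round — across 180°.
Signed shortest Δλ = ((-129.9 − 150.6 + 180) mod 360) − 180 = 79.5°.
Going east by 79.5° from +150.6° passes through 180° before reaching -129.9°.

Yes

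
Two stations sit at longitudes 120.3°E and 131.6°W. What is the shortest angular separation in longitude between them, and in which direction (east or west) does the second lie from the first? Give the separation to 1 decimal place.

Raw difference: -131.6 − 120.3 = -251.9°.
Normalise into (−180°, 180°]: -251.9° + 360° = 108.1°.
Positive ⇒ the second point lies to the east; separation 108.1°.

108.1° east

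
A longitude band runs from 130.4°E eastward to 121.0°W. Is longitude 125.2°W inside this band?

Band width going east from +130.4° to -121.0°: ((-121.0 − 130.4) mod 360) = 108.6°.
Offset of -125.2° east of the west edge: ((-125.2 − 130.4) mod 360) = 104.4°.
104.4° ≤ 108.6° ⇒ inside.

Yes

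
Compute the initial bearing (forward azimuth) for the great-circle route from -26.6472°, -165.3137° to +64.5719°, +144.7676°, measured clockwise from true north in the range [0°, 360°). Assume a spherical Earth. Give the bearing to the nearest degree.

Δλ = 144.7676 − -165.3137 = 310.0813°; wrapped into (−180°, 180°]: -49.9187°.
θ = atan2( sin Δλ · cos φ₂ , cos φ₁ · sin φ₂ − sin φ₁ · cos φ₂ · cos Δλ )
  = atan2(-0.32853, 0.93119) = -19.433° → normalised to [0°, 360°): 340.567°.

341°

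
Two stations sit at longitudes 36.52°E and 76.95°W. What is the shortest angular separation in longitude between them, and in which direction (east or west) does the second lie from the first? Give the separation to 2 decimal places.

113.47° west

Raw difference: -76.95 − 36.52 = -113.47°.
Normalise into (−180°, 180°]: -113.47° stays -113.47°.
Negative ⇒ the second point lies to the west; separation 113.47°.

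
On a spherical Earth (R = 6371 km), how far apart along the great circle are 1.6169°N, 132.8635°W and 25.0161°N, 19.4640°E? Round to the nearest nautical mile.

Δλ = 19.4640 − -132.8635 = 152.3275°.
Δφ = 25.0161 − 1.6169 = 23.3992°.
a = sin²(Δφ/2) + cos φ₁ · cos φ₂ · sin²(Δλ/2) = 0.895142.
c = 2·atan2(√a, √(1−a)) = 2.48207 rad → d = 6371·c ≈ 15813.26 km ≈ 8538.48 nmi.

8538 nmi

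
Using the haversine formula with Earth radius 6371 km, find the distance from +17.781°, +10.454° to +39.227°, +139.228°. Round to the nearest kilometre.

Δλ = 139.228 − 10.454 = 128.774°.
Δφ = 39.227 − 17.781 = 21.446°.
a = sin²(Δφ/2) + cos φ₁ · cos φ₂ · sin²(Δλ/2) = 0.634414.
c = 2·atan2(√a, √(1−a)) = 1.84297 rad → d = 6371·c ≈ 11741.58 km.

11742 km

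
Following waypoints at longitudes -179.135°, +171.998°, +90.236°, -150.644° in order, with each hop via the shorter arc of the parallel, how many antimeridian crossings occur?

2

Leg 1: -179.135° → +171.998°, shortest Δλ = -8.867° (west) — crosses 180°.
Leg 2: +171.998° → +90.236°, shortest Δλ = -81.762° (west) — does not cross 180°.
Leg 3: +90.236° → -150.644°, shortest Δλ = 119.12° (east) — crosses 180°.
Total crossings: 2.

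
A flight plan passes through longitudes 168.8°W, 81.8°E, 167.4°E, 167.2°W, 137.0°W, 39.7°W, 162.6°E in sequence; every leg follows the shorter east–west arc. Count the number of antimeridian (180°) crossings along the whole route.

Leg 1: -168.8° → +81.8°, shortest Δλ = -109.4° (west) — crosses 180°.
Leg 2: +81.8° → +167.4°, shortest Δλ = 85.6° (east) — does not cross 180°.
Leg 3: +167.4° → -167.2°, shortest Δλ = 25.4° (east) — crosses 180°.
Leg 4: -167.2° → -137.0°, shortest Δλ = 30.2° (east) — does not cross 180°.
Leg 5: -137.0° → -39.7°, shortest Δλ = 97.3° (east) — does not cross 180°.
Leg 6: -39.7° → +162.6°, shortest Δλ = -157.7° (west) — crosses 180°.
Total crossings: 3.

3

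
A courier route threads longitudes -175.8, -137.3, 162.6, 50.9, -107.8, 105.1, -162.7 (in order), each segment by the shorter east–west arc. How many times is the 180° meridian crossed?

3

Leg 1: -175.8° → -137.3°, shortest Δλ = 38.5° (east) — does not cross 180°.
Leg 2: -137.3° → +162.6°, shortest Δλ = -60.1° (west) — crosses 180°.
Leg 3: +162.6° → +50.9°, shortest Δλ = -111.7° (west) — does not cross 180°.
Leg 4: +50.9° → -107.8°, shortest Δλ = -158.7° (west) — does not cross 180°.
Leg 5: -107.8° → +105.1°, shortest Δλ = -147.1° (west) — crosses 180°.
Leg 6: +105.1° → -162.7°, shortest Δλ = 92.2° (east) — crosses 180°.
Total crossings: 3.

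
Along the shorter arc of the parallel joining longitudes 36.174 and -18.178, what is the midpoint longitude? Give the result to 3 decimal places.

+8.998°

Signed shortest Δλ from +36.174° to -18.178° is -54.352°.
Midpoint longitude = +36.174° + (-54.352°)/2 = +36.174° − 27.176° = +8.998°.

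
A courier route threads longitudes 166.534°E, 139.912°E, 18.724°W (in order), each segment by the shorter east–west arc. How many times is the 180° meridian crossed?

Leg 1: +166.534° → +139.912°, shortest Δλ = -26.622° (west) — does not cross 180°.
Leg 2: +139.912° → -18.724°, shortest Δλ = -158.636° (west) — does not cross 180°.
Total crossings: 0.

0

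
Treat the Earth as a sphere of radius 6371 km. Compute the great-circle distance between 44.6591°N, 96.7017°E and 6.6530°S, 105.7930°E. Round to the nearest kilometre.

Δλ = 105.7930 − 96.7017 = 9.0913°.
Δφ = -6.6530 − 44.6591 = -51.3121°.
a = sin²(Δφ/2) + cos φ₁ · cos φ₂ · sin²(Δλ/2) = 0.191899.
c = 2·atan2(√a, √(1−a)) = 0.90688 rad → d = 6371·c ≈ 5777.76 km.

5778 km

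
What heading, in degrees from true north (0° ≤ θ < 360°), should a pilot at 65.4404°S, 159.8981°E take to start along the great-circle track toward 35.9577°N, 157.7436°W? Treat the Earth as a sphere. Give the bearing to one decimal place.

Δλ = -157.7436 − 159.8981 = -317.6417°; wrapped into (−180°, 180°]: 42.3583°.
θ = atan2( sin Δλ · cos φ₂ , cos φ₁ · sin φ₂ − sin φ₁ · cos φ₂ · cos Δλ )
  = atan2(0.54538, 0.78808) = 34.684° → normalised to [0°, 360°): 34.684°.

34.7°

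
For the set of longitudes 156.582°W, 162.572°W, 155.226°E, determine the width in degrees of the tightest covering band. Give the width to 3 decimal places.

Sort the longitudes: -162.572°, -156.582°, +155.226°.
Eastward gaps between consecutive values (wrapping around): 5.990°, 311.808°, 42.202°.
Largest gap = 311.808° ⇒ minimal covering band is its complement: 360° − 311.808° = 48.192°.
Band runs from +155.226° eastward to -156.582°, crossing the antimeridian.

48.192°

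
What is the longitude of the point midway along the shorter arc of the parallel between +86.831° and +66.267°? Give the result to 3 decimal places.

+76.549°

Signed shortest Δλ from +86.831° to +66.267° is -20.564°.
Midpoint longitude = +86.831° + (-20.564°)/2 = +86.831° − 10.282° = +76.549°.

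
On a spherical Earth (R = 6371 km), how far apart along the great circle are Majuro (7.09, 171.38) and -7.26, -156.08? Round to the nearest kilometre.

Δλ = -156.08 − 171.38 = -327.46°; wrapped into (−180°, 180°]: 32.54°.
Δφ = -7.26 − 7.09 = -14.35°.
a = sin²(Δφ/2) + cos φ₁ · cos φ₂ · sin²(Δλ/2) = 0.092867.
c = 2·atan2(√a, √(1−a)) = 0.61933 rad → d = 6371·c ≈ 3945.78 km.

3946 km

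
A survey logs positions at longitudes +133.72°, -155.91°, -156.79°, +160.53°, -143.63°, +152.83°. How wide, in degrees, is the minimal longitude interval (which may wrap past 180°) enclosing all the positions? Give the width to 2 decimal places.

82.65°

Sort the longitudes: -156.79°, -155.91°, -143.63°, +133.72°, +152.83°, +160.53°.
Eastward gaps between consecutive values (wrapping around): 0.88°, 12.28°, 277.35°, 19.11°, 7.70°, 42.68°.
Largest gap = 277.35° ⇒ minimal covering band is its complement: 360° − 277.35° = 82.65°.
Band runs from +133.72° eastward to -143.63°, crossing the antimeridian.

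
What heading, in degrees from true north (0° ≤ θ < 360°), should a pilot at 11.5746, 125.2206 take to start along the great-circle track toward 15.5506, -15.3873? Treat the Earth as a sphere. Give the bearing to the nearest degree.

Δλ = -15.3873 − 125.2206 = -140.6079°.
θ = atan2( sin Δλ · cos φ₂ , cos φ₁ · sin φ₂ − sin φ₁ · cos φ₂ · cos Δλ )
  = atan2(-0.61139, 0.41202) = -56.024° → normalised to [0°, 360°): 303.976°.

304°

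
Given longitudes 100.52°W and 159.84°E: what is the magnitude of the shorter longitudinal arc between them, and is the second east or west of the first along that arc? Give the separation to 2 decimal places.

99.64° west

Raw difference: 159.84 − -100.52 = 260.36°.
Normalise into (−180°, 180°]: 260.36° − 360° = -99.64°.
Negative ⇒ the second point lies to the west; separation 99.64°.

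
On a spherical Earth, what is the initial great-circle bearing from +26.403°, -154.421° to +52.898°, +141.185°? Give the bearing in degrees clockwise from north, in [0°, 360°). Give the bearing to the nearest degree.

318°

Δλ = 141.185 − -154.421 = 295.606°; wrapped into (−180°, 180°]: -64.394°.
θ = atan2( sin Δλ · cos φ₂ , cos φ₁ · sin φ₂ − sin φ₁ · cos φ₂ · cos Δλ )
  = atan2(-0.54399, 0.59844) = -42.271° → normalised to [0°, 360°): 317.729°.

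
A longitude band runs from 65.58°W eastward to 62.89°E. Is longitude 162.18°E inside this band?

No

Band width going east from -65.58° to +62.89°: ((62.89 − -65.58) mod 360) = 128.47°.
Offset of +162.18° east of the west edge: ((162.18 − -65.58) mod 360) = 227.76°.
227.76° > 128.47° ⇒ outside.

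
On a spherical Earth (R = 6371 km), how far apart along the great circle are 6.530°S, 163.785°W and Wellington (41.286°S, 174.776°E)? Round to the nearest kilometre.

4409 km

Δλ = 174.776 − -163.785 = 338.561°; wrapped into (−180°, 180°]: -21.439°.
Δφ = -41.286 − -6.530 = -34.756°.
a = sin²(Δφ/2) + cos φ₁ · cos φ₂ · sin²(Δλ/2) = 0.115034.
c = 2·atan2(√a, √(1−a)) = 0.69206 rad → d = 6371·c ≈ 4409.13 km.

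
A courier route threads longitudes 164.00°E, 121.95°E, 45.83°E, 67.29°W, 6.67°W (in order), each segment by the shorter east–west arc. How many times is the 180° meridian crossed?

Leg 1: +164.00° → +121.95°, shortest Δλ = -42.05° (west) — does not cross 180°.
Leg 2: +121.95° → +45.83°, shortest Δλ = -76.12° (west) — does not cross 180°.
Leg 3: +45.83° → -67.29°, shortest Δλ = -113.12° (west) — does not cross 180°.
Leg 4: -67.29° → -6.67°, shortest Δλ = 60.62° (east) — does not cross 180°.
Total crossings: 0.

0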